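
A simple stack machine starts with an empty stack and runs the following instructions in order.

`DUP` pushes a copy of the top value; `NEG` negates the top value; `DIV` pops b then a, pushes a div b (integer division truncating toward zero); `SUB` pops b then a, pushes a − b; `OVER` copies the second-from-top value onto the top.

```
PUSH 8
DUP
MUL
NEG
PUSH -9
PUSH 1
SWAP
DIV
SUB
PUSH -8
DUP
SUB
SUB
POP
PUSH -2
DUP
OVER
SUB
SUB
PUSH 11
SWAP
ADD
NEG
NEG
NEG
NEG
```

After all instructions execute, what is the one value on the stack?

PUSH 8  → [8]
DUP     → [8, 8]
MUL     → [64]
NEG     → [-64]
PUSH -9 → [-64, -9]
PUSH 1  → [-64, -9, 1]
SWAP    → [-64, 1, -9]
DIV     → [-64, 0]
SUB     → [-64]
PUSH -8 → [-64, -8]
DUP     → [-64, -8, -8]
SUB     → [-64, 0]
SUB     → [-64]
POP     → []
PUSH -2 → [-2]
DUP     → [-2, -2]
OVER    → [-2, -2, -2]
SUB     → [-2, 0]
SUB     → [-2]
PUSH 11 → [-2, 11]
SWAP    → [11, -2]
ADD     → [9]
NEG     → [-9]
NEG     → [9]
NEG     → [-9]
NEG     → [9]

9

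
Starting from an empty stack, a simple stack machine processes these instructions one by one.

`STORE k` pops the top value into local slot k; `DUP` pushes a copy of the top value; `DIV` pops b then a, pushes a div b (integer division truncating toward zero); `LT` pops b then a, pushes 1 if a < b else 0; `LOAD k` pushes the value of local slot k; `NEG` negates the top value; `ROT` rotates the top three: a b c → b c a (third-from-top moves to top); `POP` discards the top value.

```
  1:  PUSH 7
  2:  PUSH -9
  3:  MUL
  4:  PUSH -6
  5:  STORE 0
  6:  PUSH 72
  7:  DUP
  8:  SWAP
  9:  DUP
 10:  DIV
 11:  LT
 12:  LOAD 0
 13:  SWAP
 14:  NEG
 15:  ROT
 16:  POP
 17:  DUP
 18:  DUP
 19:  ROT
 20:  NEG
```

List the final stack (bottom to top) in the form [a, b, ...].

[-6, 0, 0, 0]

PUSH 7  : [7]
PUSH -9 : [7, -9]
MUL     : [-63]
PUSH -6 : [-63, -6]
STORE 0 : [-63]
PUSH 72 : [-63, 72]
DUP     : [-63, 72, 72]
SWAP    : [-63, 72, 72]
DUP     : [-63, 72, 72, 72]
DIV     : [-63, 72, 1]
LT      : [-63, 0]
LOAD 0  : [-63, 0, -6]
SWAP    : [-63, -6, 0]
NEG     : [-63, -6, 0]
ROT     : [-6, 0, -63]
POP     : [-6, 0]
DUP     : [-6, 0, 0]
DUP     : [-6, 0, 0, 0]
ROT     : [-6, 0, 0, 0]
NEG     : [-6, 0, 0, 0]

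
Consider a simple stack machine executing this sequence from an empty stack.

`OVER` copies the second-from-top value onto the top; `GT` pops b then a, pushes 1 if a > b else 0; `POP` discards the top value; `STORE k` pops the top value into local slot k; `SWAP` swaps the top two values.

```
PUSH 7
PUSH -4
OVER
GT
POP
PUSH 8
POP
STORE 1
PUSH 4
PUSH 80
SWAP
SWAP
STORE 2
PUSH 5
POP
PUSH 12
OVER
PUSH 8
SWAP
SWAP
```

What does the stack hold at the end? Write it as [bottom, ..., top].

PUSH 7  : 7
PUSH -4 : 7 -4
OVER    : 7 -4 7
GT      : 7 0
POP     : 7
PUSH 8  : 7 8
POP     : 7
STORE 1 : (empty)
PUSH 4  : 4
PUSH 80 : 4 80
SWAP    : 80 4
SWAP    : 4 80
STORE 2 : 4
PUSH 5  : 4 5
POP     : 4
PUSH 12 : 4 12
OVER    : 4 12 4
PUSH 8  : 4 12 4 8
SWAP    : 4 12 8 4
SWAP    : 4 12 4 8

[4, 12, 4, 8]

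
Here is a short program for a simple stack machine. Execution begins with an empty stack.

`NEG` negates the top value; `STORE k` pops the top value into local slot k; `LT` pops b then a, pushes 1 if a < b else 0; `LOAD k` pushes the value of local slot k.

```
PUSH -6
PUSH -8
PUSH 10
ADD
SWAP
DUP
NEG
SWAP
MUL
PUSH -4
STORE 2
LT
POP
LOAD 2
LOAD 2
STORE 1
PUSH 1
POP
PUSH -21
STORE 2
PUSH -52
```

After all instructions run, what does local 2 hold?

PUSH -6  → [-6]
PUSH -8  → [-6, -8]
PUSH 10  → [-6, -8, 10]
ADD      → [-6, 2]
SWAP     → [2, -6]
DUP      → [2, -6, -6]
NEG      → [2, -6, 6]
SWAP     → [2, 6, -6]
MUL      → [2, -36]
PUSH -4  → [2, -36, -4]
STORE 2  → [2, -36]
LT       → [0]
POP      → []
LOAD 2   → [-4]
LOAD 2   → [-4, -4]
STORE 1  → [-4]
PUSH 1   → [-4, 1]
POP      → [-4]
PUSH -21 → [-4, -21]
STORE 2  → [-4]
PUSH -52 → [-4, -52]

-21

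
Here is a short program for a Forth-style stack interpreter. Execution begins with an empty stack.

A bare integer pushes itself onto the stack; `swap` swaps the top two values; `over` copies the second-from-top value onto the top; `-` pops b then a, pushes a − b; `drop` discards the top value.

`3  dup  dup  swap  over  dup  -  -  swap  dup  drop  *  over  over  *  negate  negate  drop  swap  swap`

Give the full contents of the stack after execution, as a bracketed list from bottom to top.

3      : [3]
dup    : [3, 3]
dup    : [3, 3, 3]
swap   : [3, 3, 3]
over   : [3, 3, 3, 3]
dup    : [3, 3, 3, 3, 3]
-      : [3, 3, 3, 0]
-      : [3, 3, 3]
swap   : [3, 3, 3]
dup    : [3, 3, 3, 3]
drop   : [3, 3, 3]
*      : [3, 9]
over   : [3, 9, 3]
over   : [3, 9, 3, 9]
*      : [3, 9, 27]
negate : [3, 9, -27]
negate : [3, 9, 27]
drop   : [3, 9]
swap   : [9, 3]
swap   : [3, 9]

[3, 9]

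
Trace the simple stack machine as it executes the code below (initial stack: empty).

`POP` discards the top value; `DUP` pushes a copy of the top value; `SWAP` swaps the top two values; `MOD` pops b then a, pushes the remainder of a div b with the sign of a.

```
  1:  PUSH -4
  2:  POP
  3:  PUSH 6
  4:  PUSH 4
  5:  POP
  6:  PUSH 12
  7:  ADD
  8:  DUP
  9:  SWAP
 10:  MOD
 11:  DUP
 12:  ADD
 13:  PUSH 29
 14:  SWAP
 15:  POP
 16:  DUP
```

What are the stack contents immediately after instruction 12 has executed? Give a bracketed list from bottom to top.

PUSH -4  -4
POP      (empty)
PUSH 6   6
PUSH 4   6 4
POP      6
PUSH 12  6 12
ADD      18
DUP      18 18
SWAP     18 18
MOD      0
DUP      0 0
ADD      0

[0]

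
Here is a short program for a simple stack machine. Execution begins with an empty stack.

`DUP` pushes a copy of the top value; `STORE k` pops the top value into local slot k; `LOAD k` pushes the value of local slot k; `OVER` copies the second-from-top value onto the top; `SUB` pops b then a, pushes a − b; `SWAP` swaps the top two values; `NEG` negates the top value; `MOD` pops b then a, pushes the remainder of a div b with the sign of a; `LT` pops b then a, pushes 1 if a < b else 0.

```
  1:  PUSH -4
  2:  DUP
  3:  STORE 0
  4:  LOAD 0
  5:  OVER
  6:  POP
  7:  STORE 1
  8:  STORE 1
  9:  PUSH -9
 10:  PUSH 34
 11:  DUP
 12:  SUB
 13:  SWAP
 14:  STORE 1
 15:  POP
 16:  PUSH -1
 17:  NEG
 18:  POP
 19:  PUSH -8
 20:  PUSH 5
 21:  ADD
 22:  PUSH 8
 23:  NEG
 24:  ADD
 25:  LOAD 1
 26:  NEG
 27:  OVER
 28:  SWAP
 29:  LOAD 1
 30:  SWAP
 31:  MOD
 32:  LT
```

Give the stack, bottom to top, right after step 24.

PUSH -4 : [-4]
DUP     : [-4, -4]
STORE 0 : [-4]
LOAD 0  : [-4, -4]
OVER    : [-4, -4, -4]
POP     : [-4, -4]
STORE 1 : [-4]
STORE 1 : []
PUSH -9 : [-9]
PUSH 34 : [-9, 34]
DUP     : [-9, 34, 34]
SUB     : [-9, 0]
SWAP    : [0, -9]
STORE 1 : [0]
POP     : []
PUSH -1 : [-1]
NEG     : [1]
POP     : []
PUSH -8 : [-8]
PUSH 5  : [-8, 5]
ADD     : [-3]
PUSH 8  : [-3, 8]
NEG     : [-3, -8]
ADD     : [-11]

[-11]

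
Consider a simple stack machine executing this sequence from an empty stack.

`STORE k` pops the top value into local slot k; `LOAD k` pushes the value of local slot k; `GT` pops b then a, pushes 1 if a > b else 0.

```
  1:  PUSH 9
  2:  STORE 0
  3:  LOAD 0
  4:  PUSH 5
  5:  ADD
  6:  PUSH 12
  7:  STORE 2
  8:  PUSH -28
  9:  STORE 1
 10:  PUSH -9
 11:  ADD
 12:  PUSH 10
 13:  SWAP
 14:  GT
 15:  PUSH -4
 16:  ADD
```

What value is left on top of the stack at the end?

PUSH 9   → 9
STORE 0  → (empty)
LOAD 0   → 9
PUSH 5   → 9 5
ADD      → 14
PUSH 12  → 14 12
STORE 2  → 14
PUSH -28 → 14 -28
STORE 1  → 14
PUSH -9  → 14 -9
ADD      → 5
PUSH 10  → 5 10
SWAP     → 10 5
GT       → 1
PUSH -4  → 1 -4
ADD      → -3

-3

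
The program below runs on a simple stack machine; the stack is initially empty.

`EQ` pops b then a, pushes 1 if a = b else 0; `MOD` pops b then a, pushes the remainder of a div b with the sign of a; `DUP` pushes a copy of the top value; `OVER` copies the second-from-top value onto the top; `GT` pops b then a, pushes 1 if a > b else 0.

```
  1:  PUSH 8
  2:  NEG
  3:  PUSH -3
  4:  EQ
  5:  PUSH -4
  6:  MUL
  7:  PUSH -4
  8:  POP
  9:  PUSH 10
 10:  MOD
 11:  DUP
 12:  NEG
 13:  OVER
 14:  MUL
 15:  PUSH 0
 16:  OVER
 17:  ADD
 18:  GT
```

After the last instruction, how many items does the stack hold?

PUSH 8  : [8]
NEG     : [-8]
PUSH -3 : [-8, -3]
EQ      : [0]
PUSH -4 : [0, -4]
MUL     : [0]
PUSH -4 : [0, -4]
POP     : [0]
PUSH 10 : [0, 10]
MOD     : [0]
DUP     : [0, 0]
NEG     : [0, 0]
OVER    : [0, 0, 0]
MUL     : [0, 0]
PUSH 0  : [0, 0, 0]
OVER    : [0, 0, 0, 0]
ADD     : [0, 0, 0]
GT      : [0, 0]

2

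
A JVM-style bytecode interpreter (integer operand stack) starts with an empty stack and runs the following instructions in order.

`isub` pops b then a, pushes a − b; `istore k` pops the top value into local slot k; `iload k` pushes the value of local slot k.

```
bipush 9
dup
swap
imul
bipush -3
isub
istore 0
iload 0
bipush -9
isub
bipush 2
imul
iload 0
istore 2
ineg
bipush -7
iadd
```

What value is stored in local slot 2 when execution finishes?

84

bipush 9  : 9
dup       : 9 9
swap      : 9 9
imul      : 81
bipush -3 : 81 -3
isub      : 84
istore 0  : (empty)
iload 0   : 84
bipush -9 : 84 -9
isub      : 93
bipush 2  : 93 2
imul      : 186
iload 0   : 186 84
istore 2  : 186
ineg      : -186
bipush -7 : -186 -7
iadd      : -193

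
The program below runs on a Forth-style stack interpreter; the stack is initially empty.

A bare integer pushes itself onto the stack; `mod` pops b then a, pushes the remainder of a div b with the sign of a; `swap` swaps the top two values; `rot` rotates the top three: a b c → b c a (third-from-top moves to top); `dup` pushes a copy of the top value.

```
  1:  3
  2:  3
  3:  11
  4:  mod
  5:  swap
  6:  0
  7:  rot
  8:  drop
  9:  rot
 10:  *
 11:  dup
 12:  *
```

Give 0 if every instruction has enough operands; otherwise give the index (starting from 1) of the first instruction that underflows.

3    -> [3]
3    -> [3, 3]
11   -> [3, 3, 11]
mod  -> [3, 3]
swap -> [3, 3]
0    -> [3, 3, 0]
rot  -> [3, 0, 3]
drop -> [3, 0]
rot  — needs 3 operands, stack has 2 → underflow

9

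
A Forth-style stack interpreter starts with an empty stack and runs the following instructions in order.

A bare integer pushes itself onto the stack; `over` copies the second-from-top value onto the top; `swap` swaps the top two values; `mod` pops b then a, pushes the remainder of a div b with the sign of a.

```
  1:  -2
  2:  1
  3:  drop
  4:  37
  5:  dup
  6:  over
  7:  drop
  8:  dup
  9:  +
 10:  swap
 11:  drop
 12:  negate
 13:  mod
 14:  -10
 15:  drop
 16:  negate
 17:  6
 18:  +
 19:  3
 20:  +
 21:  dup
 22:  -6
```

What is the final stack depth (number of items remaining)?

3

-2     -> [-2]
1      -> [-2, 1]
drop   -> [-2]
37     -> [-2, 37]
dup    -> [-2, 37, 37]
over   -> [-2, 37, 37, 37]
drop   -> [-2, 37, 37]
dup    -> [-2, 37, 37, 37]
+      -> [-2, 37, 74]
swap   -> [-2, 74, 37]
drop   -> [-2, 74]
negate -> [-2, -74]
mod    -> [-2]
-10    -> [-2, -10]
drop   -> [-2]
negate -> [2]
6      -> [2, 6]
+      -> [8]
3      -> [8, 3]
+      -> [11]
dup    -> [11, 11]
-6     -> [11, 11, -6]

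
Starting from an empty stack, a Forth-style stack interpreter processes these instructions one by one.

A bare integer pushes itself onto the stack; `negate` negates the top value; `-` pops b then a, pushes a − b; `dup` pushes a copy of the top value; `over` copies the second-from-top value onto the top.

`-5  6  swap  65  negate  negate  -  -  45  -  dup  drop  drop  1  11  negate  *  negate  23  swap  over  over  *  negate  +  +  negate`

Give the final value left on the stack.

-5     : [-5]
6      : [-5, 6]
swap   : [6, -5]
65     : [6, -5, 65]
negate : [6, -5, -65]
negate : [6, -5, 65]
-      : [6, -70]
-      : [76]
45     : [76, 45]
-      : [31]
dup    : [31, 31]
drop   : [31]
drop   : []
1      : [1]
11     : [1, 11]
negate : [1, -11]
*      : [-11]
negate : [11]
23     : [11, 23]
swap   : [23, 11]
over   : [23, 11, 23]
over   : [23, 11, 23, 11]
*      : [23, 11, 253]
negate : [23, 11, -253]
+      : [23, -242]
+      : [-219]
negate : [219]

219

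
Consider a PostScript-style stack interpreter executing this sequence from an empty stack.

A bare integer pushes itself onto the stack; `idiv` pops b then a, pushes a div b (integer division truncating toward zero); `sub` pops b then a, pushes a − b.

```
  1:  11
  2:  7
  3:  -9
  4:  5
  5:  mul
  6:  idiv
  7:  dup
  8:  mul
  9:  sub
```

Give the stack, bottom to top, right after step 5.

11   11
7    11 7
-9   11 7 -9
5    11 7 -9 5
mul  11 7 -45

[11, 7, -45]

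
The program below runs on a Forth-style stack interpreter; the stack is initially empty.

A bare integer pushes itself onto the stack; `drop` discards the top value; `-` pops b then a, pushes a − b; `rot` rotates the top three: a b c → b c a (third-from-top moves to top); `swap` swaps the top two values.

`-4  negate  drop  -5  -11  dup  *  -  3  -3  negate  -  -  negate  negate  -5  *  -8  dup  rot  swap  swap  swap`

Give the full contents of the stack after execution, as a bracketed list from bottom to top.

[-8, 630, -8]

-4     → [-4]
negate → [4]
drop   → []
-5     → [-5]
-11    → [-5, -11]
dup    → [-5, -11, -11]
*      → [-5, 121]
-      → [-126]
3      → [-126, 3]
-3     → [-126, 3, -3]
negate → [-126, 3, 3]
-      → [-126, 0]
-      → [-126]
negate → [126]
negate → [-126]
-5     → [-126, -5]
*      → [630]
-8     → [630, -8]
dup    → [630, -8, -8]
rot    → [-8, -8, 630]
swap   → [-8, 630, -8]
swap   → [-8, -8, 630]
swap   → [-8, 630, -8]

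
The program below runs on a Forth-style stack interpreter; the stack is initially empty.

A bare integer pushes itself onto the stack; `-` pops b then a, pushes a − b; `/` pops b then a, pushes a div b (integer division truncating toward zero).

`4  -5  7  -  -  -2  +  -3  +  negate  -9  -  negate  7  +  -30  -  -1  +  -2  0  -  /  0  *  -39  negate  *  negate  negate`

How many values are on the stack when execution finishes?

4      → [4]
-5     → [4, -5]
7      → [4, -5, 7]
-      → [4, -12]
-      → [16]
-2     → [16, -2]
+      → [14]
-3     → [14, -3]
+      → [11]
negate → [-11]
-9     → [-11, -9]
-      → [-2]
negate → [2]
7      → [2, 7]
+      → [9]
-30    → [9, -30]
-      → [39]
-1     → [39, -1]
+      → [38]
-2     → [38, -2]
0      → [38, -2, 0]
-      → [38, -2]
/      → [-19]
0      → [-19, 0]
*      → [0]
-39    → [0, -39]
negate → [0, 39]
*      → [0]
negate → [0]
negate → [0]

1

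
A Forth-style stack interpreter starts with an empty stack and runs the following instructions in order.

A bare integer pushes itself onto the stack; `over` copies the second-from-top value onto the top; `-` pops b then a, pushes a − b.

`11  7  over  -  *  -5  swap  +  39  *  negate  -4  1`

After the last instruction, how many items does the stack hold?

3

11     : 11
7      : 11 7
over   : 11 7 11
-      : 11 -4
*      : -44
-5     : -44 -5
swap   : -5 -44
+      : -49
39     : -49 39
*      : -1911
negate : 1911
-4     : 1911 -4
1      : 1911 -4 1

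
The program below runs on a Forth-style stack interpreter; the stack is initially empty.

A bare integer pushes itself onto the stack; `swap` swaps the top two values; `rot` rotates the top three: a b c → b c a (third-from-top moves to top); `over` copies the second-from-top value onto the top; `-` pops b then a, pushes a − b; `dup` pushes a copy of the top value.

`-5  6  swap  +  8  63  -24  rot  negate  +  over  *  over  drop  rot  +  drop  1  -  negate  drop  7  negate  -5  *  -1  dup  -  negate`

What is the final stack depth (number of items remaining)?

-5     → [-5]
6      → [-5, 6]
swap   → [6, -5]
+      → [1]
8      → [1, 8]
63     → [1, 8, 63]
-24    → [1, 8, 63, -24]
rot    → [1, 63, -24, 8]
negate → [1, 63, -24, -8]
+      → [1, 63, -32]
over   → [1, 63, -32, 63]
*      → [1, 63, -2016]
over   → [1, 63, -2016, 63]
drop   → [1, 63, -2016]
rot    → [63, -2016, 1]
+      → [63, -2015]
drop   → [63]
1      → [63, 1]
-      → [62]
negate → [-62]
drop   → []
7      → [7]
negate → [-7]
-5     → [-7, -5]
*      → [35]
-1     → [35, -1]
dup    → [35, -1, -1]
-      → [35, 0]
negate → [35, 0]

2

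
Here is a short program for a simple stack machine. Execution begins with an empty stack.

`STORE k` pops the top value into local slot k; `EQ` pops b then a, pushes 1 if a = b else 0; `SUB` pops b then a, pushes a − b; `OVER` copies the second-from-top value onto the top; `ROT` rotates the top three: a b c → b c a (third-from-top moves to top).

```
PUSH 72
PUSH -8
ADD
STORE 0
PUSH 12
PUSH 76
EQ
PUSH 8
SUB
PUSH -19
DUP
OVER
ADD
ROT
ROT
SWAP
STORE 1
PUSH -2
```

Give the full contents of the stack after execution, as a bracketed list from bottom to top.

[-38, -19, -2]

PUSH 72   72
PUSH -8   72 -8
ADD       64
STORE 0   (empty)
PUSH 12   12
PUSH 76   12 76
EQ        0
PUSH 8    0 8
SUB       -8
PUSH -19  -8 -19
DUP       -8 -19 -19
OVER      -8 -19 -19 -19
ADD       -8 -19 -38
ROT       -19 -38 -8
ROT       -38 -8 -19
SWAP      -38 -19 -8
STORE 1   -38 -19
PUSH -2   -38 -19 -2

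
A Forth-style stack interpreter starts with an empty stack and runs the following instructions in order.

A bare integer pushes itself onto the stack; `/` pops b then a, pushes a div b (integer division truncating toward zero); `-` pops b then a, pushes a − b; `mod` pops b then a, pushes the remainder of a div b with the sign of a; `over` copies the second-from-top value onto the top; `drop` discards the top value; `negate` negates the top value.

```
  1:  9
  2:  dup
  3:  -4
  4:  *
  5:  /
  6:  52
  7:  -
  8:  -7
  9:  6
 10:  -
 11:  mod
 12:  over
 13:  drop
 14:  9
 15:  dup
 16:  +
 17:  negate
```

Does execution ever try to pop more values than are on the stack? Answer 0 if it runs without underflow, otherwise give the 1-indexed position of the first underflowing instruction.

12

9   : 9
dup : 9 9
-4  : 9 9 -4
*   : 9 -36
/   : 0
52  : 0 52
-   : -52
-7  : -52 -7
6   : -52 -7 6
-   : -52 -13
mod : 0
over  — needs 2 operands, stack has 1 → underflow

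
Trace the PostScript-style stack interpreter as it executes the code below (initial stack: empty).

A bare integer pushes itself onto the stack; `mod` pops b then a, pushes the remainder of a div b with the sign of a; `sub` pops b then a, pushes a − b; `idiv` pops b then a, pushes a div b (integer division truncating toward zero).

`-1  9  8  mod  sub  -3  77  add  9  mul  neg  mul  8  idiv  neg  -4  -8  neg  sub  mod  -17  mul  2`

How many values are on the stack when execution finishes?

2

-1    [-1]
9     [-1, 9]
8     [-1, 9, 8]
mod   [-1, 1]
sub   [-2]
-3    [-2, -3]
77    [-2, -3, 77]
add   [-2, 74]
9     [-2, 74, 9]
mul   [-2, 666]
neg   [-2, -666]
mul   [1332]
8     [1332, 8]
idiv  [166]
neg   [-166]
-4    [-166, -4]
-8    [-166, -4, -8]
neg   [-166, -4, 8]
sub   [-166, -12]
mod   [-10]
-17   [-10, -17]
mul   [170]
2     [170, 2]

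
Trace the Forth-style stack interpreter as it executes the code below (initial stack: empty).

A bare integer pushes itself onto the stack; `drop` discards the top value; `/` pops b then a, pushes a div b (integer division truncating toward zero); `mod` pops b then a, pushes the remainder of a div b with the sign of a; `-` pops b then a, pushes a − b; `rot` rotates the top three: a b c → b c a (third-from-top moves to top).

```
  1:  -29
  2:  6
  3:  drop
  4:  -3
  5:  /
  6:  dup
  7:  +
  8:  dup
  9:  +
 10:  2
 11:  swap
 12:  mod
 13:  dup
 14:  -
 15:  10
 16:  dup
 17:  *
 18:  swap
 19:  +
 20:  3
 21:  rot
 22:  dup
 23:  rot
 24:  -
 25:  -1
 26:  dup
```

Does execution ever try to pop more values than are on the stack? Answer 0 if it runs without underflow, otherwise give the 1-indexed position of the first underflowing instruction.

21

-29  : -29
6    : -29 6
drop : -29
-3   : -29 -3
/    : 9
dup  : 9 9
+    : 18
dup  : 18 18
+    : 36
2    : 36 2
swap : 2 36
mod  : 2
dup  : 2 2
-    : 0
10   : 0 10
dup  : 0 10 10
*    : 0 100
swap : 100 0
+    : 100
3    : 100 3
rot  — needs 3 operands, stack has 2 → underflow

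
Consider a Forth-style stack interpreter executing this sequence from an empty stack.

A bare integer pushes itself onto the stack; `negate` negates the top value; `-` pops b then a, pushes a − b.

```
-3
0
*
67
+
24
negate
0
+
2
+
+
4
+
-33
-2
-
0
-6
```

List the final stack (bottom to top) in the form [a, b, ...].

[49, -31, 0, -6]

-3     → [-3]
0      → [-3, 0]
*      → [0]
67     → [0, 67]
+      → [67]
24     → [67, 24]
negate → [67, -24]
0      → [67, -24, 0]
+      → [67, -24]
2      → [67, -24, 2]
+      → [67, -22]
+      → [45]
4      → [45, 4]
+      → [49]
-33    → [49, -33]
-2     → [49, -33, -2]
-      → [49, -31]
0      → [49, -31, 0]
-6     → [49, -31, 0, -6]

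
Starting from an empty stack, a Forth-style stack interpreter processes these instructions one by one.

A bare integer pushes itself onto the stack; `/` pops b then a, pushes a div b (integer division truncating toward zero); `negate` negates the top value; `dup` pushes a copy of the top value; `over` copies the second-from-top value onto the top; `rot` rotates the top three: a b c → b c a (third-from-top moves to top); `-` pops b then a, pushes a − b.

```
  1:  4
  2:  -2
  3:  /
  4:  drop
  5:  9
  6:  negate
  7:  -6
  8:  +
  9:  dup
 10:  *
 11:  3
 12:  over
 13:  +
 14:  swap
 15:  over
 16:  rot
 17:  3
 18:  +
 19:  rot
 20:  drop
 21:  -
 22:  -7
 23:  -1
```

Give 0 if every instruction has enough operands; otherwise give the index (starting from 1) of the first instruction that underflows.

4       [4]
-2      [4, -2]
/       [-2]
drop    []
9       [9]
negate  [-9]
-6      [-9, -6]
+       [-15]
dup     [-15, -15]
*       [225]
3       [225, 3]
over    [225, 3, 225]
+       [225, 228]
swap    [228, 225]
over    [228, 225, 228]
rot     [225, 228, 228]
3       [225, 228, 228, 3]
+       [225, 228, 231]
rot     [228, 231, 225]
drop    [228, 231]
-       [-3]
-7      [-3, -7]
-1      [-3, -7, -1]

0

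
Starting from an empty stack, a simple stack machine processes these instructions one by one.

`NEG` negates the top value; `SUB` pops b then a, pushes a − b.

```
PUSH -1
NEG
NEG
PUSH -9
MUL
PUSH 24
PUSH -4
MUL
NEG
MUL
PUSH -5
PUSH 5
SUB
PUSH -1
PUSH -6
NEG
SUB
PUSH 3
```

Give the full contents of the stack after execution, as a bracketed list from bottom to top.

PUSH -1 → [-1]
NEG     → [1]
NEG     → [-1]
PUSH -9 → [-1, -9]
MUL     → [9]
PUSH 24 → [9, 24]
PUSH -4 → [9, 24, -4]
MUL     → [9, -96]
NEG     → [9, 96]
MUL     → [864]
PUSH -5 → [864, -5]
PUSH 5  → [864, -5, 5]
SUB     → [864, -10]
PUSH -1 → [864, -10, -1]
PUSH -6 → [864, -10, -1, -6]
NEG     → [864, -10, -1, 6]
SUB     → [864, -10, -7]
PUSH 3  → [864, -10, -7, 3]

[864, -10, -7, 3]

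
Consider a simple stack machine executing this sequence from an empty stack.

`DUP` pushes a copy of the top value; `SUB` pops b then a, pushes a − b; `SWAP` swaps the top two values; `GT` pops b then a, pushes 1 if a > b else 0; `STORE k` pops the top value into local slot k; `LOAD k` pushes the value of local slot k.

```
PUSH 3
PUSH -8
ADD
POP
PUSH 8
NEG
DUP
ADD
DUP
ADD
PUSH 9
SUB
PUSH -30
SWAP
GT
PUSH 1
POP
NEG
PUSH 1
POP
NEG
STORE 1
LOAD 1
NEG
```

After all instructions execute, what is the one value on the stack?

PUSH 3   → 3
PUSH -8  → 3 -8
ADD      → -5
POP      → (empty)
PUSH 8   → 8
NEG      → -8
DUP      → -8 -8
ADD      → -16
DUP      → -16 -16
ADD      → -32
PUSH 9   → -32 9
SUB      → -41
PUSH -30 → -41 -30
SWAP     → -30 -41
GT       → 1
PUSH 1   → 1 1
POP      → 1
NEG      → -1
PUSH 1   → -1 1
POP      → -1
NEG      → 1
STORE 1  → (empty)
LOAD 1   → 1
NEG      → -1

-1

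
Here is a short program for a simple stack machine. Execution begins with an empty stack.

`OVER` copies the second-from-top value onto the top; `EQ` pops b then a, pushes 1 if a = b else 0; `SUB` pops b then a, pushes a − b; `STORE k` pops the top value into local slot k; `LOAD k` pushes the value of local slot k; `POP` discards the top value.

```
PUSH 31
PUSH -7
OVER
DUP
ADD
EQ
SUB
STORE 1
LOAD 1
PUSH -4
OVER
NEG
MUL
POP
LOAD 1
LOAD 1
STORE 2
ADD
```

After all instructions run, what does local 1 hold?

PUSH 31 -> [31]
PUSH -7 -> [31, -7]
OVER    -> [31, -7, 31]
DUP     -> [31, -7, 31, 31]
ADD     -> [31, -7, 62]
EQ      -> [31, 0]
SUB     -> [31]
STORE 1 -> []
LOAD 1  -> [31]
PUSH -4 -> [31, -4]
OVER    -> [31, -4, 31]
NEG     -> [31, -4, -31]
MUL     -> [31, 124]
POP     -> [31]
LOAD 1  -> [31, 31]
LOAD 1  -> [31, 31, 31]
STORE 2 -> [31, 31]
ADD     -> [62]

31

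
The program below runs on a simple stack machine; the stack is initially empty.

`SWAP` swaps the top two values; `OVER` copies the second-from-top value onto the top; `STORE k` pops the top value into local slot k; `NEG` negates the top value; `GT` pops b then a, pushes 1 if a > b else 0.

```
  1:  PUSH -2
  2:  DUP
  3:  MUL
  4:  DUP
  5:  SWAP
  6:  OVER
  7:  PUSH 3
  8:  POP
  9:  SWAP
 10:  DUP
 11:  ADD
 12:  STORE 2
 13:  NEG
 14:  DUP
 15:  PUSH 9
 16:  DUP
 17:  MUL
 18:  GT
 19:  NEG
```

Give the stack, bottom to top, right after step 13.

PUSH -2 → -2
DUP     → -2 -2
MUL     → 4
DUP     → 4 4
SWAP    → 4 4
OVER    → 4 4 4
PUSH 3  → 4 4 4 3
POP     → 4 4 4
SWAP    → 4 4 4
DUP     → 4 4 4 4
ADD     → 4 4 8
STORE 2 → 4 4
NEG     → 4 -4

[4, -4]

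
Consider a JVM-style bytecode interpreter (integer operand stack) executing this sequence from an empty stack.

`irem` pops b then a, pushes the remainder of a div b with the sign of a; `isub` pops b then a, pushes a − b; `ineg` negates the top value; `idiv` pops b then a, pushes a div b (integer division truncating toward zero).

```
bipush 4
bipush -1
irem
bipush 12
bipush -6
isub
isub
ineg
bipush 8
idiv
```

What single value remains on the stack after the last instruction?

bipush 4   4
bipush -1  4 -1
irem       0
bipush 12  0 12
bipush -6  0 12 -6
isub       0 18
isub       -18
ineg       18
bipush 8   18 8
idiv       2

2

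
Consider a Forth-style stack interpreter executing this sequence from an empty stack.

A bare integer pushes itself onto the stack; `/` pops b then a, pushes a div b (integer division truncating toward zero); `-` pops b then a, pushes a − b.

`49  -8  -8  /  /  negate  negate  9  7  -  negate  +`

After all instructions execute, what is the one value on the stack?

47

49      [49]
-8      [49, -8]
-8      [49, -8, -8]
/       [49, 1]
/       [49]
negate  [-49]
negate  [49]
9       [49, 9]
7       [49, 9, 7]
-       [49, 2]
negate  [49, -2]
+       [47]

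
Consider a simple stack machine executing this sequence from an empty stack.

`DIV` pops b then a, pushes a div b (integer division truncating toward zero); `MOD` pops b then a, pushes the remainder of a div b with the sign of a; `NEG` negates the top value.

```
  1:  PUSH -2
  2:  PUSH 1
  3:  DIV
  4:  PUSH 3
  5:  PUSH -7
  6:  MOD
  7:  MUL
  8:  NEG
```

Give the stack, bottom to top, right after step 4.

PUSH -2  -2
PUSH 1   -2 1
DIV      -2
PUSH 3   -2 3

[-2, 3]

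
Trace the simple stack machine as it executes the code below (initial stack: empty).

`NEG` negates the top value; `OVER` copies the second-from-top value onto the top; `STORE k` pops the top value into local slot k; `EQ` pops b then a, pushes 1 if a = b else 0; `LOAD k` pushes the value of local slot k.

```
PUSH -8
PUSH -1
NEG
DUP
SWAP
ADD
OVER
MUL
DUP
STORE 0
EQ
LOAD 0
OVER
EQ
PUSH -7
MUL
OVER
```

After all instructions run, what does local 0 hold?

PUSH -8 : [-8]
PUSH -1 : [-8, -1]
NEG     : [-8, 1]
DUP     : [-8, 1, 1]
SWAP    : [-8, 1, 1]
ADD     : [-8, 2]
OVER    : [-8, 2, -8]
MUL     : [-8, -16]
DUP     : [-8, -16, -16]
STORE 0 : [-8, -16]
EQ      : [0]
LOAD 0  : [0, -16]
OVER    : [0, -16, 0]
EQ      : [0, 0]
PUSH -7 : [0, 0, -7]
MUL     : [0, 0]
OVER    : [0, 0, 0]

-16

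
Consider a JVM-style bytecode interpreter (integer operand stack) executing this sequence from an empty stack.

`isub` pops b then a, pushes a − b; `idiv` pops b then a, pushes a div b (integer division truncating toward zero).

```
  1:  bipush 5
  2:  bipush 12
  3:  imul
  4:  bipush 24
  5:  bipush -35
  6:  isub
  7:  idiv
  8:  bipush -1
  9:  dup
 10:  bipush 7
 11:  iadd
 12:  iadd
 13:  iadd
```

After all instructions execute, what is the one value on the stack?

6

bipush 5   -> 5
bipush 12  -> 5 12
imul       -> 60
bipush 24  -> 60 24
bipush -35 -> 60 24 -35
isub       -> 60 59
idiv       -> 1
bipush -1  -> 1 -1
dup        -> 1 -1 -1
bipush 7   -> 1 -1 -1 7
iadd       -> 1 -1 6
iadd       -> 1 5
iadd       -> 6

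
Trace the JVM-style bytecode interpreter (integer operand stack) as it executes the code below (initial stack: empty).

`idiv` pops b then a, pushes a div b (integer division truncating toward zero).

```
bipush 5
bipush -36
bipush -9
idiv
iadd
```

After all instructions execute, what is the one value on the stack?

9

bipush 5   → [5]
bipush -36 → [5, -36]
bipush -9  → [5, -36, -9]
idiv       → [5, 4]
iadd       → [9]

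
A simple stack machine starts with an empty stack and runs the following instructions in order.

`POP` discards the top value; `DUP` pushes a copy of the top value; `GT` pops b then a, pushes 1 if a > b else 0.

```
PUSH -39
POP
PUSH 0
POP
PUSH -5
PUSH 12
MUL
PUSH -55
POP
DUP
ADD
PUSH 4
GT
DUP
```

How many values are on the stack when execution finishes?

2

PUSH -39 → [-39]
POP      → []
PUSH 0   → [0]
POP      → []
PUSH -5  → [-5]
PUSH 12  → [-5, 12]
MUL      → [-60]
PUSH -55 → [-60, -55]
POP      → [-60]
DUP      → [-60, -60]
ADD      → [-120]
PUSH 4   → [-120, 4]
GT       → [0]
DUP      → [0, 0]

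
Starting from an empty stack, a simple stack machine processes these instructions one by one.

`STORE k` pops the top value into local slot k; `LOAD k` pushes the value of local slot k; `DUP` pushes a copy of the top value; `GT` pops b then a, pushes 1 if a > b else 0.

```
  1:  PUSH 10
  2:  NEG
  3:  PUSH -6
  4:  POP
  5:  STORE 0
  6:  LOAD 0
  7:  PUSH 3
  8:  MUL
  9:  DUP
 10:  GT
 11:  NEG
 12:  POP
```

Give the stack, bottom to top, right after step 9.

[-30, -30]

PUSH 10 → 10
NEG     → -10
PUSH -6 → -10 -6
POP     → -10
STORE 0 → (empty)
LOAD 0  → -10
PUSH 3  → -10 3
MUL     → -30
DUP     → -30 -30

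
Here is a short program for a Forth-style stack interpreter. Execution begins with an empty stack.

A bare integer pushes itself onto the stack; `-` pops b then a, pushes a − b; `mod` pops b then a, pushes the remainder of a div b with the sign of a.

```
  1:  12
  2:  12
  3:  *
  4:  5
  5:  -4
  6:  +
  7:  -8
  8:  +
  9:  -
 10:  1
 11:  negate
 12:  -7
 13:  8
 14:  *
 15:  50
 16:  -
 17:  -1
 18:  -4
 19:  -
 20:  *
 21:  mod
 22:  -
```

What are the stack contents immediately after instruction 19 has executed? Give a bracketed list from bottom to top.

[151, -1, -106, 3]

12     → [12]
12     → [12, 12]
*      → [144]
5      → [144, 5]
-4     → [144, 5, -4]
+      → [144, 1]
-8     → [144, 1, -8]
+      → [144, -7]
-      → [151]
1      → [151, 1]
negate → [151, -1]
-7     → [151, -1, -7]
8      → [151, -1, -7, 8]
*      → [151, -1, -56]
50     → [151, -1, -56, 50]
-      → [151, -1, -106]
-1     → [151, -1, -106, -1]
-4     → [151, -1, -106, -1, -4]
-      → [151, -1, -106, 3]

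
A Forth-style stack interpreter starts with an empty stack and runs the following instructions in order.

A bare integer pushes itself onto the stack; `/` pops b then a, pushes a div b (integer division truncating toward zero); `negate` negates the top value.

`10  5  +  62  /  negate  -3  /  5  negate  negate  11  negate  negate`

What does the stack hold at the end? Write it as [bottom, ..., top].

[0, 5, 11]

10     : [10]
5      : [10, 5]
+      : [15]
62     : [15, 62]
/      : [0]
negate : [0]
-3     : [0, -3]
/      : [0]
5      : [0, 5]
negate : [0, -5]
negate : [0, 5]
11     : [0, 5, 11]
negate : [0, 5, -11]
negate : [0, 5, 11]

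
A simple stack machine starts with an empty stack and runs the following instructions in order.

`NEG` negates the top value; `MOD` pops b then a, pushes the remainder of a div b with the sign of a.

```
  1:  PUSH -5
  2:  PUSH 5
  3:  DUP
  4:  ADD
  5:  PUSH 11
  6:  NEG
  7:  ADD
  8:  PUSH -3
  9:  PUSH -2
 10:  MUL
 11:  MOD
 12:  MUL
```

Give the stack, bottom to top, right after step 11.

[-5, -1]

PUSH -5 → -5
PUSH 5  → -5 5
DUP     → -5 5 5
ADD     → -5 10
PUSH 11 → -5 10 11
NEG     → -5 10 -11
ADD     → -5 -1
PUSH -3 → -5 -1 -3
PUSH -2 → -5 -1 -3 -2
MUL     → -5 -1 6
MOD     → -5 -1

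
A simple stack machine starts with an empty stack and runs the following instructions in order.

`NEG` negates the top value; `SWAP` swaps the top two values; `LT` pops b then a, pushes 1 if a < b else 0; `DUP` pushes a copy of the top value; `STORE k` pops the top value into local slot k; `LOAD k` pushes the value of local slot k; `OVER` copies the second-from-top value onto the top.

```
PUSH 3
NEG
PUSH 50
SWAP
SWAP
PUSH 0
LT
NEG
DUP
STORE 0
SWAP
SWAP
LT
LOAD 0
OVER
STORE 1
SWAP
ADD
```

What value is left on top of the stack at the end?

1

PUSH 3  : [3]
NEG     : [-3]
PUSH 50 : [-3, 50]
SWAP    : [50, -3]
SWAP    : [-3, 50]
PUSH 0  : [-3, 50, 0]
LT      : [-3, 0]
NEG     : [-3, 0]
DUP     : [-3, 0, 0]
STORE 0 : [-3, 0]
SWAP    : [0, -3]
SWAP    : [-3, 0]
LT      : [1]
LOAD 0  : [1, 0]
OVER    : [1, 0, 1]
STORE 1 : [1, 0]
SWAP    : [0, 1]
ADD     : [1]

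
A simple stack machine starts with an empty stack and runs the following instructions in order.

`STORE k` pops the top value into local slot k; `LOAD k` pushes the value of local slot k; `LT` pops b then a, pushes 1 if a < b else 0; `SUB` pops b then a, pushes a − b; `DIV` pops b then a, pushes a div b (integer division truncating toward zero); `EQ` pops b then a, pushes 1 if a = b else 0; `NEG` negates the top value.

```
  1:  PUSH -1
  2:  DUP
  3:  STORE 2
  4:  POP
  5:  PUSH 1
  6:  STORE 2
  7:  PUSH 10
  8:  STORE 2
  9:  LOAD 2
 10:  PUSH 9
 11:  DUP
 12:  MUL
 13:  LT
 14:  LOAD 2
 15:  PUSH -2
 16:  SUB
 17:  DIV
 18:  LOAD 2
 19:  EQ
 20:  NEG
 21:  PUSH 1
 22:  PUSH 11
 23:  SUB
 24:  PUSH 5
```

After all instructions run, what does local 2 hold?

10

PUSH -1 -> -1
DUP     -> -1 -1
STORE 2 -> -1
POP     -> (empty)
PUSH 1  -> 1
STORE 2 -> (empty)
PUSH 10 -> 10
STORE 2 -> (empty)
LOAD 2  -> 10
PUSH 9  -> 10 9
DUP     -> 10 9 9
MUL     -> 10 81
LT      -> 1
LOAD 2  -> 1 10
PUSH -2 -> 1 10 -2
SUB     -> 1 12
DIV     -> 0
LOAD 2  -> 0 10
EQ      -> 0
NEG     -> 0
PUSH 1  -> 0 1
PUSH 11 -> 0 1 11
SUB     -> 0 -10
PUSH 5  -> 0 -10 5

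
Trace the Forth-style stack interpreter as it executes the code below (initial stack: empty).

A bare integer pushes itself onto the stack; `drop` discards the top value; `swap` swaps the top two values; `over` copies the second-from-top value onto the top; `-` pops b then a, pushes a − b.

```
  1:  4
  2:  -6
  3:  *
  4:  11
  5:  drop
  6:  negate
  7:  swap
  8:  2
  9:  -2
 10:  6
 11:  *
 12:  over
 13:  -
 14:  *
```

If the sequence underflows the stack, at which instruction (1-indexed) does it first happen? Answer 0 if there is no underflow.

4      : [4]
-6     : [4, -6]
*      : [-24]
11     : [-24, 11]
drop   : [-24]
negate : [24]
swap  — needs 2 operands, stack has 1 → underflow

7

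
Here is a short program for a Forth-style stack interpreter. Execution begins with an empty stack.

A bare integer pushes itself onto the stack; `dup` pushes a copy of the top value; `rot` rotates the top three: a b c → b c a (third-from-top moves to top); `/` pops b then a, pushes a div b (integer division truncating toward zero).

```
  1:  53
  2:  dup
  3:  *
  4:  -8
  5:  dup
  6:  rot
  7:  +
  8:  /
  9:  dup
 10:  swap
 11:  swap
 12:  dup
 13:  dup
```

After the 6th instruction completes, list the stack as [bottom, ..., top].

[-8, -8, 2809]

53   53
dup  53 53
*    2809
-8   2809 -8
dup  2809 -8 -8
rot  -8 -8 2809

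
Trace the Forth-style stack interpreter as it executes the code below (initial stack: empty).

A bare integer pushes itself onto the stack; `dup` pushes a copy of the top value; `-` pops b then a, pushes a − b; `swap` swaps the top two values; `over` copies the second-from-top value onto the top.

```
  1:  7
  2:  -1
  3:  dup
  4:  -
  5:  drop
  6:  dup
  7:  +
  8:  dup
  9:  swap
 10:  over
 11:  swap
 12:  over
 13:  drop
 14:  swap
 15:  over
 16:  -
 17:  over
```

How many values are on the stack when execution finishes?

7    → [7]
-1   → [7, -1]
dup  → [7, -1, -1]
-    → [7, 0]
drop → [7]
dup  → [7, 7]
+    → [14]
dup  → [14, 14]
swap → [14, 14]
over → [14, 14, 14]
swap → [14, 14, 14]
over → [14, 14, 14, 14]
drop → [14, 14, 14]
swap → [14, 14, 14]
over → [14, 14, 14, 14]
-    → [14, 14, 0]
over → [14, 14, 0, 14]

4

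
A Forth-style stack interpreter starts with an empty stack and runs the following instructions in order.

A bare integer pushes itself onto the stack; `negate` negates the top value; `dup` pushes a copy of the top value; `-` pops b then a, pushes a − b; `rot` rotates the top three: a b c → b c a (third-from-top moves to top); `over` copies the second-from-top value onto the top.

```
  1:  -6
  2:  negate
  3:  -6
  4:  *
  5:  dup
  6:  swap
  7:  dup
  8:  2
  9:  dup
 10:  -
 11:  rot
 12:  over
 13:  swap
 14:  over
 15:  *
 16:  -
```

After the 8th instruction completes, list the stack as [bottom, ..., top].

[-36, -36, -36, 2]

-6      -6
negate  6
-6      6 -6
*       -36
dup     -36 -36
swap    -36 -36
dup     -36 -36 -36
2       -36 -36 -36 2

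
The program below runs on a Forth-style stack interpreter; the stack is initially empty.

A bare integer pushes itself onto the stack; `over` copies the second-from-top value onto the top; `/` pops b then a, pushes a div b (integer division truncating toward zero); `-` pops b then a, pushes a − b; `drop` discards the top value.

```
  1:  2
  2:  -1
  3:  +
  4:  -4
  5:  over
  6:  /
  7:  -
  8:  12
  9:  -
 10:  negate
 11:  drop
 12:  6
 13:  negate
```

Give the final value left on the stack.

-6

2      : [2]
-1     : [2, -1]
+      : [1]
-4     : [1, -4]
over   : [1, -4, 1]
/      : [1, -4]
-      : [5]
12     : [5, 12]
-      : [-7]
negate : [7]
drop   : []
6      : [6]
negate : [-6]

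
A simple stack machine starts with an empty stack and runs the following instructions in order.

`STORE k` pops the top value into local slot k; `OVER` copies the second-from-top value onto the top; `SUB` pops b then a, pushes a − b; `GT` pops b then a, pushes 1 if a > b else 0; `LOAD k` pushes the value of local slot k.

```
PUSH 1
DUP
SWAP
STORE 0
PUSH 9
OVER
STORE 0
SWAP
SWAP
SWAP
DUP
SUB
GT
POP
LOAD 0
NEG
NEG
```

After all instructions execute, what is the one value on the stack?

PUSH 1  -> [1]
DUP     -> [1, 1]
SWAP    -> [1, 1]
STORE 0 -> [1]
PUSH 9  -> [1, 9]
OVER    -> [1, 9, 1]
STORE 0 -> [1, 9]
SWAP    -> [9, 1]
SWAP    -> [1, 9]
SWAP    -> [9, 1]
DUP     -> [9, 1, 1]
SUB     -> [9, 0]
GT      -> [1]
POP     -> []
LOAD 0  -> [1]
NEG     -> [-1]
NEG     -> [1]

1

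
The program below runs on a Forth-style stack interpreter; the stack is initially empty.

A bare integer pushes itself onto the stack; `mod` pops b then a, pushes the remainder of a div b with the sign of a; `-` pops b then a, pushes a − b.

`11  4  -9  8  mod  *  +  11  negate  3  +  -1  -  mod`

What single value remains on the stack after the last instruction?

11      11
4       11 4
-9      11 4 -9
8       11 4 -9 8
mod     11 4 -1
*       11 -4
+       7
11      7 11
negate  7 -11
3       7 -11 3
+       7 -8
-1      7 -8 -1
-       7 -7
mod     0

0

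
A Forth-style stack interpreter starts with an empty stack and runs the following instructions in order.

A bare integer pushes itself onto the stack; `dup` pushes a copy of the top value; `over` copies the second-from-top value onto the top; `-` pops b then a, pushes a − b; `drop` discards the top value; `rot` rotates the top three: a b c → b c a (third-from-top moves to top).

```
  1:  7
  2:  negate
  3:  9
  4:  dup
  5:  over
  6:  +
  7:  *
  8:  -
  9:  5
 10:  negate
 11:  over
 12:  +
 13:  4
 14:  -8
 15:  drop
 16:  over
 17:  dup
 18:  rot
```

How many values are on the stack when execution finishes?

7       7
negate  -7
9       -7 9
dup     -7 9 9
over    -7 9 9 9
+       -7 9 18
*       -7 162
-       -169
5       -169 5
negate  -169 -5
over    -169 -5 -169
+       -169 -174
4       -169 -174 4
-8      -169 -174 4 -8
drop    -169 -174 4
over    -169 -174 4 -174
dup     -169 -174 4 -174 -174
rot     -169 -174 -174 -174 4

5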